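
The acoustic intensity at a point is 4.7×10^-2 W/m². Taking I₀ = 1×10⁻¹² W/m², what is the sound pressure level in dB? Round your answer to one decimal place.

106.7 dB

Dividing by I₀ shifts the exponent by 12: I/I₀ = 4.7×10^10.
L = 10·(0.6721 + 10) = 106.72 dB.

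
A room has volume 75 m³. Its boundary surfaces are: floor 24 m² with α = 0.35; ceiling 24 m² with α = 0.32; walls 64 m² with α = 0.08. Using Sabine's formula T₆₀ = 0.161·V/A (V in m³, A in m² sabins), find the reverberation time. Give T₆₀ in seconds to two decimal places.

0.57 s

A = Σ Sᵢαᵢ = 24·0.35 + 24·0.32 + 64·0.08 = 21.20 m².
T₆₀ = 0.161 × 75 / 21.20 = 0.570 s.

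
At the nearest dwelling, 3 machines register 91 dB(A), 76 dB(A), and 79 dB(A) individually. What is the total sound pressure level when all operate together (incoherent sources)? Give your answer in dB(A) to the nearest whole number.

Incoherent sources combine by intensity addition: L_total = 10·log₁₀(Σ 10^(L_i/10)).
Σ 10^(L/10) = 10^(91/10) + 10^(76/10) + 10^(79/10) = 1.378e+09.
L_total = 10·log₁₀(1.378e+09) = 91.39 dB(A).

91 dB(A)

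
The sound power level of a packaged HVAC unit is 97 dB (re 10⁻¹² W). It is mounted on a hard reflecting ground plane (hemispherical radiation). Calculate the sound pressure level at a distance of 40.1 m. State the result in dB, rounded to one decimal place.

57.0 dB

L_p = L_w − 10·log₁₀(2π·r²) with r = 40.1 m.
2π·r² = 1.01e+04 m², 10·log₁₀ of that is 40.045 dB.
L_p = 97 − 40.045 = 56.96 dB.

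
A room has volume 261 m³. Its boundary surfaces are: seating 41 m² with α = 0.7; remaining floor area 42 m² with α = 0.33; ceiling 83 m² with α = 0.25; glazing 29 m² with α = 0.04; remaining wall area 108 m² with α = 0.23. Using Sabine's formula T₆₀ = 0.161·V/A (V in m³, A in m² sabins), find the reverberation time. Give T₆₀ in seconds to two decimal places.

0.47 s

Total absorption A = 41·0.7 + 42·0.33 + 83·0.25 + 29·0.04 + 108·0.23 = 89.31 m² sabins.
T₆₀ = 0.161·V/A = 0.161·261/89.31 = 0.471 s.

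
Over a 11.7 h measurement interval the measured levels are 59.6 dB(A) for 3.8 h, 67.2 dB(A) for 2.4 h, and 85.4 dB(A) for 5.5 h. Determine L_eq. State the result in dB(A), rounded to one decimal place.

Weight each interval's intensity by its duration and average over T = 11.7 h:
Σ tᵢ·10^(Lᵢ/10) = 3.8·10^(59.6/10) + 2.4·10^(67.2/10) + 5.5·10^(85.4/10) = 1.923e+09.
L_eq = 10·log₁₀(1.923e+09/11.7) = 82.16 dB(A).

82.2 dB(A)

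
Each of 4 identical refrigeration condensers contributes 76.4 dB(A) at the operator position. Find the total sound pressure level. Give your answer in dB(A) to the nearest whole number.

82 dB(A)

With 4 equal, uncorrelated contributions the intensity is 4× that of one unit, giving a rise of 10·log₁₀ 4.
L_total = 76.4 + 10·log₁₀(4) = 76.4 + 6.021 = 82.42 dB(A).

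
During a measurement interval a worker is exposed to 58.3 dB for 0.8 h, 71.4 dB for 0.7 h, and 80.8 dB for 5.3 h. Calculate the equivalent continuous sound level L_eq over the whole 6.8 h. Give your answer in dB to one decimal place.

L_eq = 10·log₁₀[(1/T)·Σ tᵢ·10^(Lᵢ/10)] with T = 6.8 h.
Σ tᵢ·10^(Lᵢ/10) = 0.8·10^(58.3/10) + 0.7·10^(71.4/10) + 5.3·10^(80.8/10) = 6.474e+08.
L_eq = 10·log₁₀(6.474e+08/6.8) = 79.79 dB.

79.8 dB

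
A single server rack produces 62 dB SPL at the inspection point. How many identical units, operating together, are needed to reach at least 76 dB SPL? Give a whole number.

26

Need L₁ + 10·log₁₀ N ≥ 76, i.e. log₁₀ N ≥ 1.40.
N ≥ 10^(14.0/10) = 25.119, so N = 26.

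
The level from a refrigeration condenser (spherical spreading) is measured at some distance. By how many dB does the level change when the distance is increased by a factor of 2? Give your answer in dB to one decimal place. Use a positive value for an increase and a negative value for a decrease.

-6.0 dB

A point source loses 6 dB per doubling of distance; generally ΔL = −20·log₁₀(r₂/r₁).
ΔL = −20·log₁₀(2) = -6.02 dB.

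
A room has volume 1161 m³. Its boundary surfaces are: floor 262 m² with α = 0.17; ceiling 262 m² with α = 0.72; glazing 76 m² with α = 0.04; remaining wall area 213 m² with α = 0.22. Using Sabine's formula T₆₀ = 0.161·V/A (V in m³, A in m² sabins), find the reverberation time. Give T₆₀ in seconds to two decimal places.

Total absorption A = 262·0.17 + 262·0.72 + 76·0.04 + 213·0.22 = 283.08 m² sabins.
T₆₀ = 0.161·V/A = 0.161·1161/283.08 = 0.660 s.

0.66 s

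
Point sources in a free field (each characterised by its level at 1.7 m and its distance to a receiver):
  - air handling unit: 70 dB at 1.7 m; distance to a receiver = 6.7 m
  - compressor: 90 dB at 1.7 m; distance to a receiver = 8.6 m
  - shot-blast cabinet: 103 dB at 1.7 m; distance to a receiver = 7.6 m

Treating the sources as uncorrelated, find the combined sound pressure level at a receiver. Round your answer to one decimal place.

Propagate each source to the receiver with L = L_ref − 20·log₁₀(r/r_ref), then add intensities.
air handling unit: 70 − 20·log₁₀(6.7/1.7) = 70 − 11.91 = 58.09 dB.
compressor: 90 − 20·log₁₀(8.6/1.7) = 90 − 14.08 = 75.92 dB.
shot-blast cabinet: 103 − 20·log₁₀(7.6/1.7) = 103 − 13.01 = 89.99 dB.
Σ 10^(L/10) = 1.038e+09 → L_total = 10·log₁₀(1.038e+09) = 90.16 dB.

90.2 dB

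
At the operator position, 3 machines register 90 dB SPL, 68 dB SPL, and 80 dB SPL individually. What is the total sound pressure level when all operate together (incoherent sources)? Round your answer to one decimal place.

For uncorrelated sources the intensities add, so convert each level to linear form, sum, and take 10·log₁₀ of the total.
Σ 10^(L/10) = 10^(90/10) + 10^(68/10) + 10^(80/10) = 1.106e+09.
L_total = 10·log₁₀(1.106e+09) = 90.44 dB SPL.

90.4 dB SPL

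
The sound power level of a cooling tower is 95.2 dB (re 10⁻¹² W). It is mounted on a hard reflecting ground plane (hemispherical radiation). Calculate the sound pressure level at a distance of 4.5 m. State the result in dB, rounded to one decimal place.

74.2 dB

L_p = L_w − 10·log₁₀(2π·r²) with r = 4.5 m.
2π·r² = 127.2 m², 10·log₁₀ of that is 21.046 dB.
L_p = 95.2 − 21.046 = 74.15 dB.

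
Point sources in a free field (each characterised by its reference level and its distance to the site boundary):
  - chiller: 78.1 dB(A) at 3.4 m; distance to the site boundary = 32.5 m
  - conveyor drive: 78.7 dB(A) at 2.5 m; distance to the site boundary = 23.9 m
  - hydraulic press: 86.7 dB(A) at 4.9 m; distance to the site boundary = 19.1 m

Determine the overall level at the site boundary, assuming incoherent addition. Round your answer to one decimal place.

First find each source's level at the receiver (point-source: −20·log₁₀(r/r_ref)), then combine on an intensity basis.
chiller: 78.1 − 20·log₁₀(32.5/3.4) = 78.1 − 19.61 = 58.49 dB(A).
conveyor drive: 78.7 − 20·log₁₀(23.9/2.5) = 78.7 − 19.61 = 59.09 dB(A).
hydraulic press: 86.7 − 20·log₁₀(19.1/4.9) = 86.7 − 11.82 = 74.88 dB(A).
Σ 10^(L/10) = 3.230e+07 → L_total = 10·log₁₀(3.230e+07) = 75.09 dB(A).

75.1 dB(A)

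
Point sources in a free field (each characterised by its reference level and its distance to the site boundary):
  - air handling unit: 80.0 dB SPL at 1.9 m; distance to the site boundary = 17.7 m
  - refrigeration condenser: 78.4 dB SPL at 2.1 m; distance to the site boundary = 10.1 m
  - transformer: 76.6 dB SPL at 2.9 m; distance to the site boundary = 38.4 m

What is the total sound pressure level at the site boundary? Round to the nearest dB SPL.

66 dB SPL

First find each source's level at the receiver (point-source: −20·log₁₀(r/r_ref)), then combine on an intensity basis.
air handling unit: 80.0 − 20·log₁₀(17.7/1.9) = 80.0 − 19.38 = 60.62 dB SPL.
refrigeration condenser: 78.4 − 20·log₁₀(10.1/2.1) = 78.4 − 13.64 = 64.76 dB SPL.
transformer: 76.6 − 20·log₁₀(38.4/2.9) = 76.6 − 22.44 = 54.16 dB SPL.
Σ 10^(L/10) = 4.404e+06 → L_total = 10·log₁₀(4.404e+06) = 66.44 dB SPL.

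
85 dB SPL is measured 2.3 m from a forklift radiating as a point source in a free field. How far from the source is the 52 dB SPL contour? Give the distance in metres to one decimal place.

102.7 m

For a point source L₁ − L₂ = 20·log₁₀(r₂/r₁), so r₂ = r₁·10^((L₁−L₂)/20).
r₂ = 2.3·10^((85−52)/20) = 2.3·10^(33.0/20) = 102.74 m.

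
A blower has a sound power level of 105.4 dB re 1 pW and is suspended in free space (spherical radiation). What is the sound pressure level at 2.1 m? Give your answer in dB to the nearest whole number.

The power spreads over a sphere of area 4π·r², so L_p = L_w − 10·log₁₀(4π·r²).
4π·r² = 55.42 m², 10·log₁₀ of that is 17.436 dB.
L_p = 105.4 − 17.436 = 87.96 dB.

88 dB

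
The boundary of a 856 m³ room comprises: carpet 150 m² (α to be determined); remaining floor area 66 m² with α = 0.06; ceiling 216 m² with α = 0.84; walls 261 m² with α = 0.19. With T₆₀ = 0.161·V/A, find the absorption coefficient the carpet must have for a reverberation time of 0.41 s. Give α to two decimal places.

Required total absorption A = 0.161·856/0.41 = 336.14 m².
Absorption from the other surfaces = 66·0.06 + 216·0.84 + 261·0.19 = 234.99 m², so the carpet must supply 101.15 m² over 150 m².
α = 101.15/150 = 0.674.

0.67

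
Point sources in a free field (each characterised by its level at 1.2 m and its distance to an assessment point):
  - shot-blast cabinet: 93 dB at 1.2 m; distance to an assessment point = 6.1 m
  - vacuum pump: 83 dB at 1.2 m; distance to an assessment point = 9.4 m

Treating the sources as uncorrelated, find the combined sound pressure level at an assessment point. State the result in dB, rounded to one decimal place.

79.1 dB

Propagate each source to the receiver with L = L_ref − 20·log₁₀(r/r_ref), then add intensities.
shot-blast cabinet: 93 − 20·log₁₀(6.1/1.2) = 93 − 14.12 = 78.88 dB.
vacuum pump: 83 − 20·log₁₀(9.4/1.2) = 83 − 17.88 = 65.12 dB.
Σ 10^(L/10) = 8.047e+07 → L_total = 10·log₁₀(8.047e+07) = 79.06 dB.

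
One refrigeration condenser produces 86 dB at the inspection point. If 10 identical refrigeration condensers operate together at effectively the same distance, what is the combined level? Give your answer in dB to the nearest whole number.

96 dB

L_total = L₁ + 10·log₁₀ N for N identical incoherent sources.
L_total = 86 + 10·log₁₀(10) = 86 + 10.000 = 96.00 dB.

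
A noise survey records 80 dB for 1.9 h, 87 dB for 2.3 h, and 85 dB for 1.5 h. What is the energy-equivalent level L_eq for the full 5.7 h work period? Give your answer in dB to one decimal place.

The energy average is taken in the linear domain: L_eq = 10·log₁₀[(Σ tᵢ·10^(Lᵢ/10))/T], T = 5.7 h.
Σ tᵢ·10^(Lᵢ/10) = 1.9·10^(80/10) + 2.3·10^(87/10) + 1.5·10^(85/10) = 1.817e+09.
L_eq = 10·log₁₀(1.817e+09/5.7) = 85.03 dB.

85.0 dB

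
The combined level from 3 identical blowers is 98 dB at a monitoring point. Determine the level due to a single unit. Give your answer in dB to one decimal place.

93.2 dB

For N identical incoherent sources L_total = L₁ + 10·log₁₀ N, so L₁ = 98 − 10·log₁₀(3) = 98 − 4.771.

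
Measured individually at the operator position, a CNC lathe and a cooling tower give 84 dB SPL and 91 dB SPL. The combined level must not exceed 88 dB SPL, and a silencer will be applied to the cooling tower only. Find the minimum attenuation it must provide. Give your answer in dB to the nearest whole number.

Everything except the cooling tower sums to 10^(84/10) = 2.512e+08 in linear terms, 84.00 dB SPL.
To meet 88 dB SPL overall, the treated cooling tower may contribute at most 10^(88/10) − 2.512e+08 = 3.798e+08, i.e. 85.80 dB SPL.
Required insertion loss = 91 − 85.80 = 5.20 dB.

5 dB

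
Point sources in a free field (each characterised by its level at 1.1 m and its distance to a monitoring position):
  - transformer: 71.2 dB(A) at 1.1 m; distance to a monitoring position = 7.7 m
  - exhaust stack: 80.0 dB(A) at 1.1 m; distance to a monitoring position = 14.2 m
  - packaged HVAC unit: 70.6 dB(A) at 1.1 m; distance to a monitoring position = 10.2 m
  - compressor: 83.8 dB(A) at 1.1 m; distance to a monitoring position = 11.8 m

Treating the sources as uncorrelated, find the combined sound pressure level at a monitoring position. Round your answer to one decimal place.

First find each source's level at the receiver (point-source: −20·log₁₀(r/r_ref)), then combine on an intensity basis.
transformer: 71.2 − 20·log₁₀(7.7/1.1) = 71.2 − 16.90 = 54.30 dB(A).
exhaust stack: 80.0 − 20·log₁₀(14.2/1.1) = 80.0 − 22.22 = 57.78 dB(A).
packaged HVAC unit: 70.6 − 20·log₁₀(10.2/1.1) = 70.6 − 19.34 = 51.26 dB(A).
compressor: 83.8 − 20·log₁₀(11.8/1.1) = 83.8 − 20.61 = 63.19 dB(A).
Σ 10^(L/10) = 3.087e+06 → L_total = 10·log₁₀(3.087e+06) = 64.90 dB(A).

64.9 dB(A)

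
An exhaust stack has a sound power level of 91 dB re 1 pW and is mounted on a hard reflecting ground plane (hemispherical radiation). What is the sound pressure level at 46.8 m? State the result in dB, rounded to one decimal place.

49.6 dB

L_p = L_w − 10·log₁₀(2π·r²) with r = 46.8 m.
2π·r² = 1.376e+04 m², 10·log₁₀ of that is 41.387 dB.
L_p = 91 − 41.387 = 49.61 dB.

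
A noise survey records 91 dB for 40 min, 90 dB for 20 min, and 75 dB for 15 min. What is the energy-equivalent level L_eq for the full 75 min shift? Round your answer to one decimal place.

L_eq = 10·log₁₀[(1/T)·Σ tᵢ·10^(Lᵢ/10)] with T = 75 min.
Σ tᵢ·10^(Lᵢ/10) = 40·10^(91/10) + 20·10^(90/10) + 15·10^(75/10) = 7.083e+10.
L_eq = 10·log₁₀(7.083e+10/75) = 89.75 dB.

89.8 dB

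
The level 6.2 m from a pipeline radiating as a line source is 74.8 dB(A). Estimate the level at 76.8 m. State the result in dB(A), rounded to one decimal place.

For a line source, L₂ = L₁ − 10·log₁₀(r₂/r₁).
L₂ = 74.8 − 10·log₁₀(76.8/6.2) = 74.8 − 10.930 = 63.87 dB(A).

63.9 dB(A)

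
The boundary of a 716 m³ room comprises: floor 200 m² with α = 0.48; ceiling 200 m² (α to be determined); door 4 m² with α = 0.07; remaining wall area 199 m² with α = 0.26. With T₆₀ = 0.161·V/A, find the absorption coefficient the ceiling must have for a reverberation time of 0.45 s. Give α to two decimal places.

0.54

Required total absorption A = 0.161·716/0.45 = 256.17 m².
Absorption from the other surfaces = 200·0.48 + 4·0.07 + 199·0.26 = 148.02 m², so the ceiling must supply 108.15 m² over 200 m².
α = 108.15/200 = 0.541.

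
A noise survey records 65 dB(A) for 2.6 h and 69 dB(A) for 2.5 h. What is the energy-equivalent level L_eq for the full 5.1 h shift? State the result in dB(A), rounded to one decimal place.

Weight each interval's intensity by its duration and average over T = 5.1 h:
Σ tᵢ·10^(Lᵢ/10) = 2.6·10^(65/10) + 2.5·10^(69/10) = 2.808e+07.
L_eq = 10·log₁₀(2.808e+07/5.1) = 67.41 dB(A).

67.4 dB(A)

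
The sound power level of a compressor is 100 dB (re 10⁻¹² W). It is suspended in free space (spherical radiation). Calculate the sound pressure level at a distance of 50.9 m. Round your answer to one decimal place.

The power spreads over a sphere of area 4π·r², so L_p = L_w − 10·log₁₀(4π·r²).
4π·r² = 3.256e+04 m², 10·log₁₀ of that is 45.126 dB.
L_p = 100 − 45.126 = 54.87 dB.

54.9 dB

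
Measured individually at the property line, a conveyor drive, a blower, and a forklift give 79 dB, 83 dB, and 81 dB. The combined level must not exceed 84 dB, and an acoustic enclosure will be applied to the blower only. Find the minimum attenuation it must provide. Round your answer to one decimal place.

6.4 dB

Fixed contribution from the other sources: Σ 10^(L/10) = 10^(79/10) + 10^(81/10) = 2.053e+08 (83.12 dB).
The limit corresponds to 10^(84/10) = 2.512e+08; subtracting the fixed part leaves 4.586e+07 for the blower, i.e. 76.61 dB.
So the blower must be reduced from 83 to 76.61 dB: IL = 6.39 dB.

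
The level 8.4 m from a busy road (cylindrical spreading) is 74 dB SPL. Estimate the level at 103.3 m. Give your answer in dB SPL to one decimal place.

Line-source attenuation: ΔL = 10·log₁₀(r₂/r₁) = 10·log₁₀(103.3/8.4) = 10.898 dB.
L₂ = 74 − 10·log₁₀(103.3/8.4) = 74 − 10.898 = 63.10 dB SPL.

63.1 dB SPL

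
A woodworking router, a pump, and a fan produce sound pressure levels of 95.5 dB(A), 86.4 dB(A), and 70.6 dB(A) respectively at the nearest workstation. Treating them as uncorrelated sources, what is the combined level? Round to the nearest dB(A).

96 dB(A)

Incoherent sources combine by intensity addition: L_total = 10·log₁₀(Σ 10^(L_i/10)).
Σ 10^(L/10) = 10^(95.5/10) + 10^(86.4/10) + 10^(70.6/10) = 3.996e+09.
L_total = 10·log₁₀(3.996e+09) = 96.02 dB(A).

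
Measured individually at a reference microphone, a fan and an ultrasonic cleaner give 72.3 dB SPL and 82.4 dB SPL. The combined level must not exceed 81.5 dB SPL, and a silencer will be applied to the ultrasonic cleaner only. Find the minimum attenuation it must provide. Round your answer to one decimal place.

1.5 dB

The untreated sources together contribute 10^(72.3/10) = 1.698e+07, i.e. 72.30 dB SPL.
The limit corresponds to 10^(81.5/10) = 1.413e+08; subtracting the fixed part leaves 1.243e+08 for the ultrasonic cleaner, i.e. 80.94 dB SPL.
Required insertion loss = 82.4 − 80.94 = 1.46 dB.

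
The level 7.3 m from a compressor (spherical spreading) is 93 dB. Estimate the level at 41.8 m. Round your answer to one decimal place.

77.8 dB

Spherical spreading from a point source gives a 20·log₁₀(r₂/r₁) drop.
L₂ = 93 − 20·log₁₀(41.8/7.3) = 93 − 15.157 = 77.84 dB.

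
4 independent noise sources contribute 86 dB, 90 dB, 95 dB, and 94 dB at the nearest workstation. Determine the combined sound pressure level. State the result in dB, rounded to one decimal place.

Incoherent sources combine by intensity addition: L_total = 10·log₁₀(Σ 10^(L_i/10)).
Σ 10^(L/10) = 10^(86/10) + 10^(90/10) + 10^(95/10) + 10^(94/10) = 7.072e+09.
L_total = 10·log₁₀(7.072e+09) = 98.50 dB.

98.5 dB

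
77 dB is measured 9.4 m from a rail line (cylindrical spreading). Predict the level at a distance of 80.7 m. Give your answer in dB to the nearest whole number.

Cylindrical spreading from a line source gives a 10·log₁₀(r₂/r₁) drop.
L₂ = 77 − 10·log₁₀(80.7/9.4) = 77 − 9.337 = 67.66 dB.

68 dB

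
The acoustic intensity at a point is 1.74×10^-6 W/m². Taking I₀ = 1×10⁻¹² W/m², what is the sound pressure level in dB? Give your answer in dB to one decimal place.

Dividing by I₀ shifts the exponent by 12: I/I₀ = 1.74×10^6.
L = 10·(0.2405 + 6) = 62.41 dB.

62.4 dB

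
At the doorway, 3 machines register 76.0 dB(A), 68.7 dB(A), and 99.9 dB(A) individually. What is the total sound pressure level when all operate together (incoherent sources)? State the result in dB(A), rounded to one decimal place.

99.9 dB(A)

For uncorrelated sources the intensities add, so convert each level to linear form, sum, and take 10·log₁₀ of the total.
Σ 10^(L/10) = 10^(76.0/10) + 10^(68.7/10) + 10^(99.9/10) = 9.820e+09.
L_total = 10·log₁₀(9.820e+09) = 99.92 dB(A).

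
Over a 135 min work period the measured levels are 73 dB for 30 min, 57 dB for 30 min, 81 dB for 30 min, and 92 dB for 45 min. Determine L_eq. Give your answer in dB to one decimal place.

Weight each interval's intensity by its duration and average over T = 135 min:
Σ tᵢ·10^(Lᵢ/10) = 30·10^(73/10) + 30·10^(57/10) + 30·10^(81/10) + 45·10^(92/10) = 7.571e+10.
L_eq = 10·log₁₀(7.571e+10/135) = 87.49 dB.

87.5 dB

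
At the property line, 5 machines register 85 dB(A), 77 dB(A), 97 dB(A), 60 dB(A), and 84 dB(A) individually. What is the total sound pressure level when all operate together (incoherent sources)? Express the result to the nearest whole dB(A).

98 dB(A)

For uncorrelated sources the intensities add, so convert each level to linear form, sum, and take 10·log₁₀ of the total.
Σ 10^(L/10) = 10^(85/10) + 10^(77/10) + 10^(97/10) + 10^(60/10) + 10^(84/10) = 5.630e+09.
L_total = 10·log₁₀(5.630e+09) = 97.51 dB(A).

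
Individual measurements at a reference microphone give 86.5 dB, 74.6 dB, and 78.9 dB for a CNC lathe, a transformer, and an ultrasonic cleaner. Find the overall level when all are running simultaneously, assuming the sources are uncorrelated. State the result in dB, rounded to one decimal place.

For uncorrelated sources the intensities add, so convert each level to linear form, sum, and take 10·log₁₀ of the total.
Σ 10^(L/10) = 10^(86.5/10) + 10^(74.6/10) + 10^(78.9/10) = 5.531e+08.
L_total = 10·log₁₀(5.531e+08) = 87.43 dB.

87.4 dB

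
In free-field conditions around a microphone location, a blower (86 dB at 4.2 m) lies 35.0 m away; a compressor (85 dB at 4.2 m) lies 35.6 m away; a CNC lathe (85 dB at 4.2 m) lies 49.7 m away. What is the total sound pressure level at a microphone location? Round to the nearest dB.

First find each source's level at the receiver (point-source: −20·log₁₀(r/r_ref)), then combine on an intensity basis.
blower: 86 − 20·log₁₀(35.0/4.2) = 86 − 18.42 = 67.58 dB.
compressor: 85 − 20·log₁₀(35.6/4.2) = 85 − 18.56 = 66.44 dB.
CNC lathe: 85 − 20·log₁₀(49.7/4.2) = 85 − 21.46 = 63.54 dB.
Σ 10^(L/10) = 1.239e+07 → L_total = 10·log₁₀(1.239e+07) = 70.93 dB.

71 dB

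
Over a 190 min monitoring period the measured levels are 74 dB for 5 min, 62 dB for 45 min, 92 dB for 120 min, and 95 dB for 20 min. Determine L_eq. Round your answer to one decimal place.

91.3 dB

Weight each interval's intensity by its duration and average over T = 190 min:
Σ tᵢ·10^(Lᵢ/10) = 5·10^(74/10) + 45·10^(62/10) + 120·10^(92/10) + 20·10^(95/10) = 2.536e+11.
L_eq = 10·log₁₀(2.536e+11/190) = 91.25 dB.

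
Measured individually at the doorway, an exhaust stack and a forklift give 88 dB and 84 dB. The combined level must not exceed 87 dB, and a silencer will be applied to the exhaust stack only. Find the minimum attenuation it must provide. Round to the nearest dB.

4 dB

Everything except the exhaust stack sums to 10^(84/10) = 2.512e+08 in linear terms, 84.00 dB.
To meet 87 dB overall, the treated exhaust stack may contribute at most 10^(87/10) − 2.512e+08 = 2.500e+08, i.e. 83.98 dB.
Required insertion loss = 88 − 83.98 = 4.02 dB.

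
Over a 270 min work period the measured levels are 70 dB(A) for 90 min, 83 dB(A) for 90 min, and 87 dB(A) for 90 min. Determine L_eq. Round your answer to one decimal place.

The energy average is taken in the linear domain: L_eq = 10·log₁₀[(Σ tᵢ·10^(Lᵢ/10))/T], T = 270 min.
Σ tᵢ·10^(Lᵢ/10) = 90·10^(70/10) + 90·10^(83/10) + 90·10^(87/10) = 6.396e+10.
L_eq = 10·log₁₀(6.396e+10/270) = 83.75 dB(A).

83.7 dB(A)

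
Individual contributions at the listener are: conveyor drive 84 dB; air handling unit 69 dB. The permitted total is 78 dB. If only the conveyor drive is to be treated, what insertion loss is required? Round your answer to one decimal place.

6.6 dB

The untreated sources together contribute 10^(69/10) = 7.943e+06, i.e. 69.00 dB.
To meet 78 dB overall, the treated conveyor drive may contribute at most 10^(78/10) − 7.943e+06 = 5.515e+07, i.e. 77.42 dB.
So the conveyor drive must be reduced from 84 to 77.42 dB: IL = 6.58 dB.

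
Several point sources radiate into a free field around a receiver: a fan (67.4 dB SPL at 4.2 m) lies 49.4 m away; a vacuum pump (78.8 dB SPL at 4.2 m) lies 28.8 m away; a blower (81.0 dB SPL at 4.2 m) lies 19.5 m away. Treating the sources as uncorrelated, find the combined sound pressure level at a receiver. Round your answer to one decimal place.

68.7 dB SPL

Propagate each source to the receiver with L = L_ref − 20·log₁₀(r/r_ref), then add intensities.
fan: 67.4 − 20·log₁₀(49.4/4.2) = 67.4 − 21.41 = 45.99 dB SPL.
vacuum pump: 78.8 − 20·log₁₀(28.8/4.2) = 78.8 − 16.72 = 62.08 dB SPL.
blower: 81.0 − 20·log₁₀(19.5/4.2) = 81.0 − 13.34 = 67.66 dB SPL.
Σ 10^(L/10) = 7.493e+06 → L_total = 10·log₁₀(7.493e+06) = 68.75 dB SPL.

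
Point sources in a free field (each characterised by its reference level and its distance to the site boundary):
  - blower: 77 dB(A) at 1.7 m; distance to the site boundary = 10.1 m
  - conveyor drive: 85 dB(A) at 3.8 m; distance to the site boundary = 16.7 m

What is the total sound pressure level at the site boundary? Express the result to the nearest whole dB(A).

First find each source's level at the receiver (point-source: −20·log₁₀(r/r_ref)), then combine on an intensity basis.
blower: 77 − 20·log₁₀(10.1/1.7) = 77 − 15.48 = 61.52 dB(A).
conveyor drive: 85 − 20·log₁₀(16.7/3.8) = 85 − 12.86 = 72.14 dB(A).
Σ 10^(L/10) = 1.779e+07 → L_total = 10·log₁₀(1.779e+07) = 72.50 dB(A).

73 dB(A)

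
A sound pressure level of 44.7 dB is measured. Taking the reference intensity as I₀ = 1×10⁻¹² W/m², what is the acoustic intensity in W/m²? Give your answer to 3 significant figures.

I = I₀·10^(L/10) = 10⁻¹² × 10^(44.7/10) = 10^(-7.530).

2.95e-08 W/m²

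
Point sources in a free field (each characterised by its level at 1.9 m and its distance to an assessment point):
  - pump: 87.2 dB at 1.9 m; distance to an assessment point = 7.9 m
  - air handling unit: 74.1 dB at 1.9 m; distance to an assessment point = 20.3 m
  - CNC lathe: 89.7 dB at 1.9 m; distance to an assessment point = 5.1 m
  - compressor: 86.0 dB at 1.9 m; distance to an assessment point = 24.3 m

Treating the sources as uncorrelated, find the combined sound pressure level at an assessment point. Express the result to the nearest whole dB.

82 dB

Propagate each source to the receiver with L = L_ref − 20·log₁₀(r/r_ref), then add intensities.
pump: 87.2 − 20·log₁₀(7.9/1.9) = 87.2 − 12.38 = 74.82 dB.
air handling unit: 74.1 − 20·log₁₀(20.3/1.9) = 74.1 − 20.57 = 53.53 dB.
CNC lathe: 89.7 − 20·log₁₀(5.1/1.9) = 89.7 − 8.58 = 81.12 dB.
compressor: 86.0 − 20·log₁₀(24.3/1.9) = 86.0 − 22.14 = 63.86 dB.
Σ 10^(L/10) = 1.625e+08 → L_total = 10·log₁₀(1.625e+08) = 82.11 dB.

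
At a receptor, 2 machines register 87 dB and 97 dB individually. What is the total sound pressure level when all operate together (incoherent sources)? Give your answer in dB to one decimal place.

97.4 dB

Incoherent sources combine by intensity addition: L_total = 10·log₁₀(Σ 10^(L_i/10)).
Σ 10^(L/10) = 10^(87/10) + 10^(97/10) = 5.513e+09.
L_total = 10·log₁₀(5.513e+09) = 97.41 dB.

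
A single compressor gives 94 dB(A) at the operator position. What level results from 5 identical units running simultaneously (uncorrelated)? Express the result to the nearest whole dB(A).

L_total = L₁ + 10·log₁₀ N for N identical incoherent sources.
L_total = 94 + 10·log₁₀(5) = 94 + 6.990 = 100.99 dB(A).

101 dB(A)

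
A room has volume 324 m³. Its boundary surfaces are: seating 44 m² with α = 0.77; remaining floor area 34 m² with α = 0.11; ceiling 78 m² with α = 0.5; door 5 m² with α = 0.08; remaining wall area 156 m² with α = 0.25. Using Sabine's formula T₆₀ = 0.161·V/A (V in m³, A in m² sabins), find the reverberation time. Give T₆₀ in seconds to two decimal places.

0.45 s

Total absorption A = 44·0.77 + 34·0.11 + 78·0.5 + 5·0.08 + 156·0.25 = 116.02 m² sabins.
T₆₀ = 0.161·V/A = 0.161·324/116.02 = 0.450 s.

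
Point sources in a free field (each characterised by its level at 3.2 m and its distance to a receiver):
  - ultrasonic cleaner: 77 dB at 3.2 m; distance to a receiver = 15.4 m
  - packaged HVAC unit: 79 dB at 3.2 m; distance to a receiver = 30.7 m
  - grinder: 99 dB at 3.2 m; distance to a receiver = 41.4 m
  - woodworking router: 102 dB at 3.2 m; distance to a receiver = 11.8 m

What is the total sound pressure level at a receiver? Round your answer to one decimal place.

Propagate each source to the receiver with L = L_ref − 20·log₁₀(r/r_ref), then add intensities.
ultrasonic cleaner: 77 − 20·log₁₀(15.4/3.2) = 77 − 13.65 = 63.35 dB.
packaged HVAC unit: 79 − 20·log₁₀(30.7/3.2) = 79 − 19.64 = 59.36 dB.
grinder: 99 − 20·log₁₀(41.4/3.2) = 99 − 22.24 = 76.76 dB.
woodworking router: 102 − 20·log₁₀(11.8/3.2) = 102 − 11.33 = 90.67 dB.
Σ 10^(L/10) = 1.216e+09 → L_total = 10·log₁₀(1.216e+09) = 90.85 dB.

90.8 dB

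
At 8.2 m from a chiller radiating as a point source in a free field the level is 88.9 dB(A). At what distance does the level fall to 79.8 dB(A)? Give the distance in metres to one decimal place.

23.4 m

Point-source spreading drops the level by 20·log₁₀(r₂/r₁); inverting, r₂/r₁ = 10^(ΔL/20).
r₂ = 8.2·10^((88.9−79.8)/20) = 8.2·10^(9.1/20) = 23.38 m.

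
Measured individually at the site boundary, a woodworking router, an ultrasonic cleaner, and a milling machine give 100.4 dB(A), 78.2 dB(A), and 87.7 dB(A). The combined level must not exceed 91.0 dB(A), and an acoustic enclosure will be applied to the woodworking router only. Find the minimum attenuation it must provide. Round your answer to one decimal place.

Fixed contribution from the other sources: Σ 10^(L/10) = 10^(78.2/10) + 10^(87.7/10) = 6.549e+08 (88.16 dB(A)).
The limit corresponds to 10^(91.0/10) = 1.259e+09; subtracting the fixed part leaves 6.040e+08 for the woodworking router, i.e. 87.81 dB(A).
Required insertion loss = 100.4 − 87.81 = 12.59 dB.

12.6 dB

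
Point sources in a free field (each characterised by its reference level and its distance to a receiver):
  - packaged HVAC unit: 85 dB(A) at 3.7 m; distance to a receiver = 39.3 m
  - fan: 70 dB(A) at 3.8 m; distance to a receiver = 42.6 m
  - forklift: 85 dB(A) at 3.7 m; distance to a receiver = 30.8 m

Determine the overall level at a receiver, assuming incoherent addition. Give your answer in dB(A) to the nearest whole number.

69 dB(A)

Apply inverse-square spreading to bring every level to the receiver, then sum 10^(L/10).
packaged HVAC unit: 85 − 20·log₁₀(39.3/3.7) = 85 − 20.52 = 64.48 dB(A).
fan: 70 − 20·log₁₀(42.6/3.8) = 70 − 20.99 = 49.01 dB(A).
forklift: 85 − 20·log₁₀(30.8/3.7) = 85 − 18.41 = 66.59 dB(A).
Σ 10^(L/10) = 7.446e+06 → L_total = 10·log₁₀(7.446e+06) = 68.72 dB(A).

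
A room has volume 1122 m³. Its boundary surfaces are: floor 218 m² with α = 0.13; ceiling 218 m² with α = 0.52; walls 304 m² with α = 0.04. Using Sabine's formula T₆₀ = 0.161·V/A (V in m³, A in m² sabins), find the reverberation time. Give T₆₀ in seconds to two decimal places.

Total absorption A = 218·0.13 + 218·0.52 + 304·0.04 = 153.86 m² sabins.
T₆₀ = 0.161·V/A = 0.161·1122/153.86 = 1.174 s.

1.17 s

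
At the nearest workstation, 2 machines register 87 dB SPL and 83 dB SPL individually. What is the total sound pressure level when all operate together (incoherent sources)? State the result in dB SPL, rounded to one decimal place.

For uncorrelated sources the intensities add, so convert each level to linear form, sum, and take 10·log₁₀ of the total.
Σ 10^(L/10) = 10^(87/10) + 10^(83/10) = 7.007e+08.
L_total = 10·log₁₀(7.007e+08) = 88.46 dB SPL.

88.5 dB SPL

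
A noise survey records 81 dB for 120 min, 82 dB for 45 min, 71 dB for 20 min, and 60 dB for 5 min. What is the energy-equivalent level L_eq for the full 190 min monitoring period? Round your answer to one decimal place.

80.7 dB

Weight each interval's intensity by its duration and average over T = 190 min:
Σ tᵢ·10^(Lᵢ/10) = 120·10^(81/10) + 45·10^(82/10) + 20·10^(71/10) + 5·10^(60/10) = 2.250e+10.
L_eq = 10·log₁₀(2.250e+10/190) = 80.73 dB.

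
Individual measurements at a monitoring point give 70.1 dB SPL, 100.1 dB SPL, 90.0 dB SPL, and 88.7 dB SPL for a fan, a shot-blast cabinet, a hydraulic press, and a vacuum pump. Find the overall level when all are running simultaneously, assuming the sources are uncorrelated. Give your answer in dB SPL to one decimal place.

For uncorrelated sources the intensities add, so convert each level to linear form, sum, and take 10·log₁₀ of the total.
Σ 10^(L/10) = 10^(70.1/10) + 10^(100.1/10) + 10^(90.0/10) + 10^(88.7/10) = 1.198e+10.
L_total = 10·log₁₀(1.198e+10) = 100.79 dB SPL.

100.8 dB SPL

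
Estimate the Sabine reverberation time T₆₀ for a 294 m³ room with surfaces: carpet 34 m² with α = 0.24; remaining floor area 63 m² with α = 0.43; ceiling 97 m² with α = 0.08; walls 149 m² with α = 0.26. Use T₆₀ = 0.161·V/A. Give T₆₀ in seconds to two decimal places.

A = Σ Sᵢαᵢ = 34·0.24 + 63·0.43 + 97·0.08 + 149·0.26 = 81.75 m².
T₆₀ = 0.161·V/A = 0.161·294/81.75 = 0.579 s.

0.58 s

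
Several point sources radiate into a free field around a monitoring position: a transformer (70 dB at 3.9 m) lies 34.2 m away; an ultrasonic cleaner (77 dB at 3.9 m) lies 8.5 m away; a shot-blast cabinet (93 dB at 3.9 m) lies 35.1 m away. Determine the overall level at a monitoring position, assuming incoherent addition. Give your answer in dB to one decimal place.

75.5 dB

Propagate each source to the receiver with L = L_ref − 20·log₁₀(r/r_ref), then add intensities.
transformer: 70 − 20·log₁₀(34.2/3.9) = 70 − 18.86 = 51.14 dB.
ultrasonic cleaner: 77 − 20·log₁₀(8.5/3.9) = 77 − 6.77 = 70.23 dB.
shot-blast cabinet: 93 − 20·log₁₀(35.1/3.9) = 93 − 19.08 = 73.92 dB.
Σ 10^(L/10) = 3.531e+07 → L_total = 10·log₁₀(3.531e+07) = 75.48 dB.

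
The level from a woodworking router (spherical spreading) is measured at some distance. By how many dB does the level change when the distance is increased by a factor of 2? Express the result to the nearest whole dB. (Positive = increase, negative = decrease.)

Point-source spreading: ΔL = −20·log₁₀(r₂/r₁).
ΔL = −20·log₁₀(2) = -6.02 dB.

-6 dB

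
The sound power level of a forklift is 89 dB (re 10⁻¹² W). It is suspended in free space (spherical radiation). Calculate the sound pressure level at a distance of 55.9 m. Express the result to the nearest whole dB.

43 dB

L_p = L_w − 10·log₁₀(4π·r²) with r = 55.9 m.
4π·r² = 3.927e+04 m², 10·log₁₀ of that is 45.940 dB.
L_p = 89 − 45.940 = 43.06 dB.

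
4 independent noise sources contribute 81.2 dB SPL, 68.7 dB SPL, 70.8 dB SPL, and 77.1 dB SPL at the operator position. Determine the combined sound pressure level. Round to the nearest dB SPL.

For uncorrelated sources the intensities add, so convert each level to linear form, sum, and take 10·log₁₀ of the total.
Σ 10^(L/10) = 10^(81.2/10) + 10^(68.7/10) + 10^(70.8/10) + 10^(77.1/10) = 2.025e+08.
L_total = 10·log₁₀(2.025e+08) = 83.07 dB SPL.

83 dB SPL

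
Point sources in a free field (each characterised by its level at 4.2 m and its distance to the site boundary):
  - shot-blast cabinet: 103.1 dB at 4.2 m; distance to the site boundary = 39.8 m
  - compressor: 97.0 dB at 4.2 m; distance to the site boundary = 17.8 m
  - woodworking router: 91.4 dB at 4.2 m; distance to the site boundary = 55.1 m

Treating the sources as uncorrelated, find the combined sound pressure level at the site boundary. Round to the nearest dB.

First find each source's level at the receiver (point-source: −20·log₁₀(r/r_ref)), then combine on an intensity basis.
shot-blast cabinet: 103.1 − 20·log₁₀(39.8/4.2) = 103.1 − 19.53 = 83.57 dB.
compressor: 97.0 − 20·log₁₀(17.8/4.2) = 97.0 − 12.54 = 84.46 dB.
woodworking router: 91.4 − 20·log₁₀(55.1/4.2) = 91.4 − 22.36 = 69.04 dB.
Σ 10^(L/10) = 5.144e+08 → L_total = 10·log₁₀(5.144e+08) = 87.11 dB.

87 dB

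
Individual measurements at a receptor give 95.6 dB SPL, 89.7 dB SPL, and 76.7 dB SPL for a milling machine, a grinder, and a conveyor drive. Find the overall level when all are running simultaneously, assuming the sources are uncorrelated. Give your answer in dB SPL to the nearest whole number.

Incoherent sources combine by intensity addition: L_total = 10·log₁₀(Σ 10^(L_i/10)).
Σ 10^(L/10) = 10^(95.6/10) + 10^(89.7/10) + 10^(76.7/10) = 4.611e+09.
L_total = 10·log₁₀(4.611e+09) = 96.64 dB SPL.

97 dB SPL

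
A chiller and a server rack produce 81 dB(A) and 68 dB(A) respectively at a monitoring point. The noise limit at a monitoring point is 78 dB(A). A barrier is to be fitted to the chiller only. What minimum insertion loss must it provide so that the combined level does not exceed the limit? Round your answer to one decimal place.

The untreated sources together contribute 10^(68/10) = 6.310e+06, i.e. 68.00 dB(A).
To meet 78 dB(A) overall, the treated chiller may contribute at most 10^(78/10) − 6.310e+06 = 5.679e+07, i.e. 77.54 dB(A).
Required insertion loss = 81 − 77.54 = 3.46 dB.

3.5 dB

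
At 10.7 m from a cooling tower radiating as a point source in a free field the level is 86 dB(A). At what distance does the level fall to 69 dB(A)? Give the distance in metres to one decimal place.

For a point source L₁ − L₂ = 20·log₁₀(r₂/r₁), so r₂ = r₁·10^((L₁−L₂)/20).
r₂ = 10.7·10^((86−69)/20) = 10.7·10^(17.0/20) = 75.75 m.

75.8 m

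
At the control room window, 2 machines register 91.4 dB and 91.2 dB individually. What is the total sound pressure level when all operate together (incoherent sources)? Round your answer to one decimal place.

94.3 dB

For uncorrelated sources the intensities add, so convert each level to linear form, sum, and take 10·log₁₀ of the total.
Σ 10^(L/10) = 10^(91.4/10) + 10^(91.2/10) = 2.699e+09.
L_total = 10·log₁₀(2.699e+09) = 94.31 dB.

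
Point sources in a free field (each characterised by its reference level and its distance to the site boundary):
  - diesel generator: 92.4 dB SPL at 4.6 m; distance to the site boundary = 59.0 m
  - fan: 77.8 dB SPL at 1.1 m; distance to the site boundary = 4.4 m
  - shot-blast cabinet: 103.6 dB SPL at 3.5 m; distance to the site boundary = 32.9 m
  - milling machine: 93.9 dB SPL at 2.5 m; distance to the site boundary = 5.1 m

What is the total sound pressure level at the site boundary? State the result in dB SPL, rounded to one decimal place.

89.4 dB SPL

Propagate each source to the receiver with L = L_ref − 20·log₁₀(r/r_ref), then add intensities.
diesel generator: 92.4 − 20·log₁₀(59.0/4.6) = 92.4 − 22.16 = 70.24 dB SPL.
fan: 77.8 − 20·log₁₀(4.4/1.1) = 77.8 − 12.04 = 65.76 dB SPL.
shot-blast cabinet: 103.6 − 20·log₁₀(32.9/3.5) = 103.6 − 19.46 = 84.14 dB SPL.
milling machine: 93.9 − 20·log₁₀(5.1/2.5) = 93.9 − 6.19 = 87.71 dB SPL.
Σ 10^(L/10) = 8.634e+08 → L_total = 10·log₁₀(8.634e+08) = 89.36 dB SPL.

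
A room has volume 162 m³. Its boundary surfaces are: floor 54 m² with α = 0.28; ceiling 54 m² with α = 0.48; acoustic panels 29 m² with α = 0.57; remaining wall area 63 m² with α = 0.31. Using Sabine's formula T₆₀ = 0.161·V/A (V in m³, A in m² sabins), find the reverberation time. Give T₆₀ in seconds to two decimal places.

0.34 s

A = Σ Sᵢαᵢ = 54·0.28 + 54·0.48 + 29·0.57 + 63·0.31 = 77.10 m².
T₆₀ = 0.161·V/A = 0.161·162/77.10 = 0.338 s.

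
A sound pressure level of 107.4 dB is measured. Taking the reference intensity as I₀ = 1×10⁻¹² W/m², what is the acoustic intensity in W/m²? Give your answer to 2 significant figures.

L = 10·log₁₀(I/I₀) ⇒ I = I₀·10^(L/10) = 10⁻¹² × 10^10.74.

0.055 W/m²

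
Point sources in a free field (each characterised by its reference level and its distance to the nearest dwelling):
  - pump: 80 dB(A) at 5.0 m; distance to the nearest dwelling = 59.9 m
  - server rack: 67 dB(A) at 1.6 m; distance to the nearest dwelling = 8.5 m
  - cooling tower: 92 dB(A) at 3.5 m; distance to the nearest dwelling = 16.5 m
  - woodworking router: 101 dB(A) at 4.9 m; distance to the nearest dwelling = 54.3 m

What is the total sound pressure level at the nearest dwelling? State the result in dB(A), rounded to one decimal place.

First find each source's level at the receiver (point-source: −20·log₁₀(r/r_ref)), then combine on an intensity basis.
pump: 80 − 20·log₁₀(59.9/5.0) = 80 − 21.57 = 58.43 dB(A).
server rack: 67 − 20·log₁₀(8.5/1.6) = 67 − 14.51 = 52.49 dB(A).
cooling tower: 92 − 20·log₁₀(16.5/3.5) = 92 − 13.47 = 78.53 dB(A).
woodworking router: 101 − 20·log₁₀(54.3/4.9) = 101 − 20.89 = 80.11 dB(A).
Σ 10^(L/10) = 1.747e+08 → L_total = 10·log₁₀(1.747e+08) = 82.42 dB(A).

82.4 dB(A)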